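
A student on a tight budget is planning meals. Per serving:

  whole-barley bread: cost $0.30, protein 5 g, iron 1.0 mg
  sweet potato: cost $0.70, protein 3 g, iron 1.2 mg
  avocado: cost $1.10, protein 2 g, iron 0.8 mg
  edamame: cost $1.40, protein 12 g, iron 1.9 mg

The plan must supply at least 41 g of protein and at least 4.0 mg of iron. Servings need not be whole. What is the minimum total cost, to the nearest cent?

At the optimum either one food covers both requirements or two foods hit both targets exactly; no other combination can be cheaper.
whole-barley bread only: max(41/5, 4.0/1.0) = 8.2 servings → $2.46.
sweet potato only: max(41/3, 4.0/1.2) = 13.67 servings → $9.57.
avocado only: max(41/2, 4.0/0.8) = 20.5 servings → $22.55.
edamame only: max(41/12, 4.0/1.9) = 3.417 servings → $4.78.
whole-barley bread + sweet potato with both targets exact would need a negative amount; discard.
whole-barley bread + avocado: intersection lies outside the first quadrant.
whole-barley bread + edamame: intersection lies outside the first quadrant.
sweet potato + avocado (both tight): parallel constraints — no distinct corner.
sweet potato + edamame: the both-tight solution has a negative serving — not a feasible corner.
avocado + edamame: intersection lies outside the first quadrant.
The minimum over all feasible corners is $2.46.

$2.46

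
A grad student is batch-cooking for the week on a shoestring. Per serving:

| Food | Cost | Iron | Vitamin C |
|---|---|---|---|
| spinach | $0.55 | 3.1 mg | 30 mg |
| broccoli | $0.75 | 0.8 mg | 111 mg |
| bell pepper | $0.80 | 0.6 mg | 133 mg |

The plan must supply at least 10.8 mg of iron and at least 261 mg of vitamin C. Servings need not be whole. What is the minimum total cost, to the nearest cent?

$2.77

Check every corner: each single food scaled to meet both minima, and each pair solved so both constraints bind.
spinach only: max(10.8/3.1, 261/30) = 8.7 servings → $4.79.
broccoli only: max(10.8/0.8, 261/111) = 13.5 servings → $10.12.
bell pepper only: max(10.8/0.6, 261/133) = 18 servings → $14.40.
spinach + broccoli with both tight: 3.093 servings and 1.515 servings → $2.84.
spinach + bell pepper with both tight: 3.246 servings and 1.23 servings → $2.77.
broccoli + bell pepper: intersection lies outside the first quadrant.
Cheapest feasible corner: $2.77.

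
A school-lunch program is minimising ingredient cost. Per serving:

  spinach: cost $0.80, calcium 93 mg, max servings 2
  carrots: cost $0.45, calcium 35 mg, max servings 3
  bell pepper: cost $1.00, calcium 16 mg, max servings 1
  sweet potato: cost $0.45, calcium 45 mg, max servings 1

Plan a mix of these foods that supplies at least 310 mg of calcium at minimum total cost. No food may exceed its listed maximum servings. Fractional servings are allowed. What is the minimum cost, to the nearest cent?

$3.07

Cost per mg of calcium: spinach $0.0086, sweet potato $0.0100, carrots $0.0129, bell pepper $0.0625.
Take 2 servings of spinach: +186.0 mg calcium for $1.60 (total $1.60, still need 124.0 mg).
Take 1 serving of sweet potato: +45.0 mg calcium for $0.45 (total $2.05, still need 79.0 mg).
Take 2.257 servings of carrots: +79.0 mg calcium for $1.02 (total $3.07, still need 0.0 mg).
Greedy by cheapest-per-mg is optimal for a single linear constraint, so the minimum cost is $3.07.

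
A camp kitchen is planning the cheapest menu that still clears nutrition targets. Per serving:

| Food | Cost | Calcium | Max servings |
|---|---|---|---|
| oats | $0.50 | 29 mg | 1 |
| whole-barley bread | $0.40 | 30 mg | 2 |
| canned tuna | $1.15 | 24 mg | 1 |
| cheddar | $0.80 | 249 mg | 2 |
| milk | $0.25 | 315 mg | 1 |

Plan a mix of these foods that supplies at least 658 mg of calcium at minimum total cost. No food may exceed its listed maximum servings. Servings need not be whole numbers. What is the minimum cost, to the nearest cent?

Cost per mg of calcium: milk $0.0008, cheddar $0.0032, whole-barley bread $0.0133, oats $0.0172, canned tuna $0.0479.
Take 1 serving of milk: +315.0 mg calcium for $0.25 (total $0.25, still need 343.0 mg).
Take 1.378 servings of cheddar: +343.0 mg calcium for $1.10 (total $1.35, still need 0.0 mg).
Greedy by cheapest-per-mg is optimal for a single linear constraint, so the minimum cost is $1.35.

$1.35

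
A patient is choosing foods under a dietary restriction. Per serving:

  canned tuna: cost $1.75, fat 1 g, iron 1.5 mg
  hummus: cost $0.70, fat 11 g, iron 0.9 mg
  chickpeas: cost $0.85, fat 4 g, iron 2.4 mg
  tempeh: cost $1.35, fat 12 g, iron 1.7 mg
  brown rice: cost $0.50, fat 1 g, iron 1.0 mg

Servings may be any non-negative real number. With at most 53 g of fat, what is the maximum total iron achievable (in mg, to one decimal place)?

79.5 mg

Iron per g fat: canned tuna 1.5, brown rice 1, chickpeas 0.6, tempeh 0.1417, hummus 0.08182.
With no serving limits, spend the whole fat allowance on canned tuna: 53 g / 1 g × 1.5 mg = 79.5 mg.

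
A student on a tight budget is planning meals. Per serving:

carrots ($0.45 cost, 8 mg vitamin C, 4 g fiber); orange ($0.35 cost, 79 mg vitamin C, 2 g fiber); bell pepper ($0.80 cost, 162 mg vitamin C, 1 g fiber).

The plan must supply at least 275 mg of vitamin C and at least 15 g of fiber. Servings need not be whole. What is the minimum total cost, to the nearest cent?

$2.10

carrots only: max(275/8, 15/4) = 34.38 servings → $15.47.
orange only: max(275/79, 15/2) = 7.5 servings → $2.62.
bell pepper only: max(275/162, 15/1) = 15 servings → $12.00.
carrots + orange with both tight: 2.117 servings and 3.267 servings → $2.10.
carrots + bell pepper with both tight: 3.367 servings and 1.531 servings → $2.74.
orange + bell pepper: the both-tight solution has a negative serving — not a feasible corner.
Cheapest feasible corner: $2.10.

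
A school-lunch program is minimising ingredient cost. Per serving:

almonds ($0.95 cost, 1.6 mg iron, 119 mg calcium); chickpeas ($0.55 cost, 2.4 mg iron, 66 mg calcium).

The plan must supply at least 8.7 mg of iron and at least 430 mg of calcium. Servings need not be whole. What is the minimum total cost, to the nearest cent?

$3.48

At the optimum either one food covers both requirements or two foods hit both targets exactly; no other combination can be cheaper.
almonds only: max(8.7/1.6, 430/119) = 5.438 servings → $5.17.
chickpeas only: max(8.7/2.4, 430/66) = 6.515 servings → $3.58.
almonds + chickpeas with both tight: 2.543 servings and 1.929 servings → $3.48.
So the least-cost plan costs $3.48.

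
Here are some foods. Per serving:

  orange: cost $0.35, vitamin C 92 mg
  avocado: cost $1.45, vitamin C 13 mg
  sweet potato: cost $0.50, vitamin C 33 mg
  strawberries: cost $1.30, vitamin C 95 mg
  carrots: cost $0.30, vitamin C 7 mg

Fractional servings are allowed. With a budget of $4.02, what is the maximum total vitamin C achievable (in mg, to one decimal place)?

Vitamin C per dollar: orange 262.9, strawberries 73.08, sweet potato 66, carrots 23.33, avocado 8.966.
With no serving limits, spend the whole cost allowance on orange: $4.02 / $0.35 × 92 mg = 1056.7 mg.

1056.7 mg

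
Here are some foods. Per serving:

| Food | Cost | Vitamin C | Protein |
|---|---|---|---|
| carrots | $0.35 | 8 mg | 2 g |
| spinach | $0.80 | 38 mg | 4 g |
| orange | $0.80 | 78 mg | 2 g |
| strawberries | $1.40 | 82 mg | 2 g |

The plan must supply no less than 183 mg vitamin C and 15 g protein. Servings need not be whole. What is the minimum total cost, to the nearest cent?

Two binding constraints pin down two serving amounts, so the optimal mix uses at most two foods. The candidates are each food alone (scaled to the tighter of vitamin C/protein) and each pair with both constraints tight.
carrots only: max(183/8, 15/2) = 22.88 servings → $8.01.
spinach only: max(183/38, 15/4) = 4.816 servings → $3.85.
orange only: max(183/78, 15/2) = 7.5 servings → $6.00.
strawberries only: max(183/82, 15/2) = 7.5 servings → $10.50.
carrots + spinach: the both-tight solution has a negative serving — not a feasible corner.
carrots + orange with both tight: 5.743 servings and 1.757 servings → $3.42.
carrots + strawberries with both tight: 5.838 servings and 1.662 servings → $4.37.
spinach + orange with both tight: 3.407 servings and 0.6864 servings → $3.27.
spinach + strawberries with both tight: 3.429 servings and 0.6429 servings → $3.64.
orange + strawberries: the both-tight solution has a negative serving — not a feasible corner.
Cheapest feasible corner: $3.27.

$3.27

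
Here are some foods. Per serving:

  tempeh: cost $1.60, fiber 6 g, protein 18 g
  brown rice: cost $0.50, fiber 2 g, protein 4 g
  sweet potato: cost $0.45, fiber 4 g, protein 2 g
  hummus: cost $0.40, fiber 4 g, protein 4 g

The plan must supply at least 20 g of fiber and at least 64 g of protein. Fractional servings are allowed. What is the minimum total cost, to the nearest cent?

At the optimum either one food covers both requirements or two foods hit both targets exactly; no other combination can be cheaper.
tempeh only: max(20/6, 64/18) = 3.556 servings → $5.69.
brown rice only: max(20/2, 64/4) = 16 servings → $8.00.
sweet potato only: max(20/4, 64/2) = 32 servings → $14.40.
hummus only: max(20/4, 64/4) = 16 servings → $6.40.
tempeh + brown rice: the both-tight solution has a negative serving — not a feasible corner.
tempeh + sweet potato: intersection lies outside the first quadrant.
tempeh + hummus: intersection lies outside the first quadrant.
brown rice + sweet potato: the both-tight solution has a negative serving — not a feasible corner.
brown rice + hummus with both targets exact would need a negative amount; discard.
sweet potato + hummus: intersection lies outside the first quadrant.
So the least-cost plan costs $5.69.

$5.69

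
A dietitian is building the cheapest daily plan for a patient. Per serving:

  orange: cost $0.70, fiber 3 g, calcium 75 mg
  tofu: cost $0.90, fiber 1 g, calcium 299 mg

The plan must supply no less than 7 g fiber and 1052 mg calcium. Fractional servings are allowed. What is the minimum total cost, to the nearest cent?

An LP optimum is at a vertex; with two nutrient constraints at most two foods are used. Check each candidate.
orange only: max(7/3, 1052/75) = 14.03 servings → $9.82.
tofu only: max(7/1, 1052/299) = 7 servings → $6.30.
orange + tofu with both tight: 1.266 servings and 3.201 servings → $3.77.
The minimum over all feasible corners is $3.77.

$3.77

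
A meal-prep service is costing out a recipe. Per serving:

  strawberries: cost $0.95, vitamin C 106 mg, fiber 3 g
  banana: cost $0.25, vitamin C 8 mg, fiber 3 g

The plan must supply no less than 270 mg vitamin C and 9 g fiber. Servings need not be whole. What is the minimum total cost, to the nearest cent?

$2.51

strawberries only: max(270/106, 9/3) = 3 servings → $2.85.
banana only: max(270/8, 9/3) = 33.75 servings → $8.44.
strawberries + banana with both tight: 2.51 servings and 0.4898 servings → $2.51.
So the least-cost plan costs $2.51.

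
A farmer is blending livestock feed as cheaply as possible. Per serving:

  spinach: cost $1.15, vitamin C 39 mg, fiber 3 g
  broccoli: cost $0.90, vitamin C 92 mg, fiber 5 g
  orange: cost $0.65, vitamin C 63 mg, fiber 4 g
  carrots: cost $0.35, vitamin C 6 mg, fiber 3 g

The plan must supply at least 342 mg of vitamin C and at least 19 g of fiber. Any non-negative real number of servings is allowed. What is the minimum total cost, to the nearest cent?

Compare the cost at each extreme point of the feasible region.
spinach only: max(342/39, 19/3) = 8.769 servings → $10.08.
broccoli only: max(342/92, 19/5) = 3.8 servings → $3.42.
orange only: max(342/63, 19/4) = 5.429 servings → $3.53.
carrots only: max(342/6, 19/3) = 57 servings → $19.95.
spinach + broccoli with both tight: 0.4691 servings and 3.519 servings → $3.71.
spinach + orange: the both-tight solution has a negative serving — not a feasible corner.
spinach + carrots: intersection lies outside the first quadrant.
broccoli + orange with both tight: 3.226 servings and 0.717 servings → $3.37.
broccoli + carrots with both tight: 3.707 servings and 0.1545 servings → $3.39.
orange + carrots: intersection lies outside the first quadrant.
So the least-cost plan costs $3.37.

$3.37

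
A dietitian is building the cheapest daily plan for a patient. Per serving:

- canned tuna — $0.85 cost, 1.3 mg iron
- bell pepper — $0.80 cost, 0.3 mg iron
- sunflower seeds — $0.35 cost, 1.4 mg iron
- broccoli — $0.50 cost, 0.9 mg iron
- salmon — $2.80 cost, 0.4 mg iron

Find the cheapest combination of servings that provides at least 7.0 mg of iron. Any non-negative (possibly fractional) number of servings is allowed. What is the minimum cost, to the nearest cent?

Cost per mg of iron: sunflower seeds $0.2500, broccoli $0.5556, canned tuna $0.6538, bell pepper $2.6667, salmon $7.0000.
With no serving limits, use only sunflower seeds: 7.0 mg / 1.4 mg = 5 servings × $0.35 = $1.75.

$1.75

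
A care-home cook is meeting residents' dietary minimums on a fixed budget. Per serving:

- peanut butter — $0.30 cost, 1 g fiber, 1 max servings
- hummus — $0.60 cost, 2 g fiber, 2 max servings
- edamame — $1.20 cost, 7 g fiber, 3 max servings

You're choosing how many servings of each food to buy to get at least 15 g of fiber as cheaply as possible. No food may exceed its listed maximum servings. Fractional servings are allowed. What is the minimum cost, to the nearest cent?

Cost per g of fiber: edamame $0.1714, peanut butter $0.3000, hummus $0.3000.
Take 2.143 servings of edamame: +15.0 g fiber for $2.57 (total $2.57, still need 0.0 g).
Greedy by cheapest-per-g is optimal for a single linear constraint, so the minimum cost is $2.57.

$2.57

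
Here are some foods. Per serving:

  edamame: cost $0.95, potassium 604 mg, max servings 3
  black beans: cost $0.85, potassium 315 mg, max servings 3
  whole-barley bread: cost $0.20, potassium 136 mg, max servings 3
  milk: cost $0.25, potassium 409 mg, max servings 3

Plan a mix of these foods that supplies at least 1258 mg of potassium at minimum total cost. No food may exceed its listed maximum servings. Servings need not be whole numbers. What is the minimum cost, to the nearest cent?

$0.80

Cost per mg of potassium: milk $0.0006, whole-barley bread $0.0015, edamame $0.0016, black beans $0.0027.
Take 3 servings of milk: +1227.0 mg potassium for $0.75 (total $0.75, still need 31.0 mg).
Take 0.2279 servings of whole-barley bread: +31.0 mg potassium for $0.05 (total $0.80, still need 0.0 mg).
Greedy by cheapest-per-mg is optimal for a single linear constraint, so the minimum cost is $0.80.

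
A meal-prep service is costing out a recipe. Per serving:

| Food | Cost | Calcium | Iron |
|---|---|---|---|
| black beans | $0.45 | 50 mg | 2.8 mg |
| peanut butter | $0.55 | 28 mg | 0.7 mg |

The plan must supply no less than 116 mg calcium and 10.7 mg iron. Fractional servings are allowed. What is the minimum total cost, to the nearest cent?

With two linear requirements the optimum uses one or two foods; enumerate the corners.
black beans only: max(116/50, 10.7/2.8) = 3.821 servings → $1.72.
peanut butter only: max(116/28, 10.7/0.7) = 15.29 servings → $8.41.
black beans + peanut butter: intersection lies outside the first quadrant.
The minimum over all feasible corners is $1.72.

$1.72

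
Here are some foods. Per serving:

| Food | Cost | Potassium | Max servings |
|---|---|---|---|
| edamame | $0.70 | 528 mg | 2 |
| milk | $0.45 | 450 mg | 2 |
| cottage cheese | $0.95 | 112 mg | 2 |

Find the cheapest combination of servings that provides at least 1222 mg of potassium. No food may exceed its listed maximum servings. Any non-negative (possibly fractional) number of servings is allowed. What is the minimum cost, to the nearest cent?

Cost per mg of potassium: milk $0.0010, edamame $0.0013, cottage cheese $0.0085.
Take 2 servings of milk: +900.0 mg potassium for $0.90 (total $0.90, still need 322.0 mg).
Take 0.6098 servings of edamame: +322.0 mg potassium for $0.43 (total $1.33, still need 0.0 mg).
Filling from the cheapest source first is optimal under one linear minimum: $1.33.

$1.33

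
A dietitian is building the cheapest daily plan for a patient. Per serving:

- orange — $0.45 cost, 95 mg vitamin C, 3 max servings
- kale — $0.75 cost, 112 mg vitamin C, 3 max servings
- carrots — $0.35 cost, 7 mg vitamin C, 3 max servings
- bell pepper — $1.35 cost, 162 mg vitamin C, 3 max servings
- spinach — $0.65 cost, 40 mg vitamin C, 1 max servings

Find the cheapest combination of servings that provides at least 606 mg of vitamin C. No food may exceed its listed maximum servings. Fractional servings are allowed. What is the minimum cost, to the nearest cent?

$3.50

Cost per mg of vitamin C: orange $0.0047, kale $0.0067, bell pepper $0.0083, spinach $0.0163, carrots $0.0500.
Take 3 servings of orange: +285.0 mg vitamin C for $1.35 (total $1.35, still need 321.0 mg).
Take 2.866 servings of kale: +321.0 mg vitamin C for $2.15 (total $3.50, still need 0.0 mg).
Filling from the cheapest source first is optimal under one linear minimum: $3.50.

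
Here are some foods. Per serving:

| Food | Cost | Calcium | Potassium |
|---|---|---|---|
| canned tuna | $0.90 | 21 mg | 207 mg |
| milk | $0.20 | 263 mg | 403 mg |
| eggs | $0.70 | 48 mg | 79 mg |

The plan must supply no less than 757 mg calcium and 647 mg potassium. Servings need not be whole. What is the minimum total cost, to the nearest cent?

At the optimum either one food covers both requirements or two foods hit both targets exactly; no other combination can be cheaper.
canned tuna only: max(757/21, 647/207) = 36.05 servings → $32.44.
milk only: max(757/263, 647/403) = 2.878 servings → $0.58.
eggs only: max(757/48, 647/79) = 15.77 servings → $11.04.
canned tuna + milk: intersection lies outside the first quadrant.
canned tuna + eggs: the both-tight solution has a negative serving — not a feasible corner.
milk + eggs: intersection lies outside the first quadrant.
Cheapest feasible corner: $0.58.

$0.58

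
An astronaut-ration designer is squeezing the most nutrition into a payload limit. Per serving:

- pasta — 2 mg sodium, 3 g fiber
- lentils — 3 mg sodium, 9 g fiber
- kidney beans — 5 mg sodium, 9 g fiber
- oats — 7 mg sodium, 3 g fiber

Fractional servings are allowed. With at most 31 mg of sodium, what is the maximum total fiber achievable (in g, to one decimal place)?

93.0 g

Fiber per mg sodium: lentils 3, kidney beans 1.8, pasta 1.5, oats 0.4286.
With no serving limits, spend the whole sodium allowance on lentils: 31 mg / 3 mg × 9 g = 93.0 g.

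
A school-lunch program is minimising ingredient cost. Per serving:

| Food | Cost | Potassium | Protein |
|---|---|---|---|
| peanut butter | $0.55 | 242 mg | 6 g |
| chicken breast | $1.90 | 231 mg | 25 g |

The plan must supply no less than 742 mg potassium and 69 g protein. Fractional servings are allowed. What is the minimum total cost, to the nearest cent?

Two binding constraints pin down two serving amounts, so the optimal mix uses at most two foods. The candidates are each food alone (scaled to the tighter of potassium/protein) and each pair with both constraints tight.
peanut butter only: max(742/242, 69/6) = 11.5 servings → $6.33.
chicken breast only: max(742/231, 69/25) = 3.212 servings → $6.10.
peanut butter + chicken breast with both tight: 0.5598 servings and 2.626 servings → $5.30.
Cheapest feasible corner: $5.30.

$5.30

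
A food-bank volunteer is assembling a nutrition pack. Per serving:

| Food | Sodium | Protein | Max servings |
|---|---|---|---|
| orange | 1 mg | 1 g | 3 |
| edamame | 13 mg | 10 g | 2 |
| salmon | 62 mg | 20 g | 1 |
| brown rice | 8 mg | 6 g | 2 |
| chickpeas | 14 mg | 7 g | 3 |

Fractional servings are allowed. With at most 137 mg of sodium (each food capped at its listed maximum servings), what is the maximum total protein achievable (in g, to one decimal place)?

72.1 g

Protein per mg sodium: orange 1, edamame 0.7692, brown rice 0.75, chickpeas 0.5, salmon 0.3226.
Take 3 servings of orange: uses 3 mg sodium, +3.0 g protein (running total 3.0 g).
Take 2 servings of edamame: uses 26 mg sodium, +20.0 g protein (running total 23.0 g).
Take 2 servings of brown rice: uses 16 mg sodium, +12.0 g protein (running total 35.0 g).
Take 3 servings of chickpeas: uses 42 mg sodium, +21.0 g protein (running total 56.0 g).
Take 0.8065 servings of salmon: uses 50 mg sodium, +16.1 g protein (running total 72.1 g).
Filling greedily by protein-per-mg sodium is optimal for one linear limit, giving 72.1 g.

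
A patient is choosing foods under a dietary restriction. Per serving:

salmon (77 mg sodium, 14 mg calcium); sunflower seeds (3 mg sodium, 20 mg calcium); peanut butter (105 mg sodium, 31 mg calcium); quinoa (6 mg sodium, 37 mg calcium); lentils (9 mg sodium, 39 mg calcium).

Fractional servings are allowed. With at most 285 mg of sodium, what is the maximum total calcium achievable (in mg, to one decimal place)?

1900.0 mg

Calcium per mg sodium: sunflower seeds 6.667, quinoa 6.167, lentils 4.333, peanut butter 0.2952, salmon 0.1818.
With no serving limits, spend the whole sodium allowance on sunflower seeds: 285 mg / 3 mg × 20 mg = 1900.0 mg.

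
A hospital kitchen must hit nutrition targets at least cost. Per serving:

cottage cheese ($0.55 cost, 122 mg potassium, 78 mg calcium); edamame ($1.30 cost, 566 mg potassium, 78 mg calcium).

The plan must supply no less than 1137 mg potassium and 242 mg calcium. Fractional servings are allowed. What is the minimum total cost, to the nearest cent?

$2.99

Two binding constraints pin down two serving amounts, so the optimal mix uses at most two foods. The candidates are each food alone (scaled to the tighter of potassium/calcium) and each pair with both constraints tight.
cottage cheese only: max(1137/122, 242/78) = 9.32 servings → $5.13.
edamame only: max(1137/566, 242/78) = 3.103 servings → $4.03.
cottage cheese + edamame with both tight: 1.394 servings and 1.708 servings → $2.99.
So the least-cost plan costs $2.99.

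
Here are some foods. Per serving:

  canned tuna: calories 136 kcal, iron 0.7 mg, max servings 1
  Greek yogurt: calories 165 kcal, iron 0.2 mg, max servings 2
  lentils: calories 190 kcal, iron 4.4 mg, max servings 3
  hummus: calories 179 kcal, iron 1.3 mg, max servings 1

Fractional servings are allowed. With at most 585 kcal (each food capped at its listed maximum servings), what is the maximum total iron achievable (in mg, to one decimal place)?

13.3 mg

Iron per kcal: lentils 0.02316, hummus 0.007263, canned tuna 0.005147, Greek yogurt 0.001212.
Take 3 servings of lentils: uses 570 kcal, +13.2 mg iron (running total 13.2 mg).
Take 0.0838 servings of hummus: uses 15 kcal, +0.1 mg iron (running total 13.3 mg).
Greedy by best ratio exhausts the calories allowance optimally: 13.3 mg.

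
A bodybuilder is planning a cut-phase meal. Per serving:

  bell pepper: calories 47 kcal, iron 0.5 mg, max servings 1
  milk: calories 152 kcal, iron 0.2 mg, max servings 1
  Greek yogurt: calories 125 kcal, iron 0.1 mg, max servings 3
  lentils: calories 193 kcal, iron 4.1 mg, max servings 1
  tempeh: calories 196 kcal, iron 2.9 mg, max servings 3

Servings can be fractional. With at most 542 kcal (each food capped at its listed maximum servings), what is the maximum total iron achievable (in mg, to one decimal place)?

9.3 mg

Iron per kcal: lentils 0.02124, tempeh 0.0148, bell pepper 0.01064, milk 0.001316, Greek yogurt 0.0008.
Take 1 serving of lentils: uses 193 kcal, +4.1 mg iron (running total 4.1 mg).
Take 1.781 servings of tempeh: uses 349 kcal, +5.2 mg iron (running total 9.3 mg).
Greedy by best ratio exhausts the calories allowance optimally: 9.3 mg.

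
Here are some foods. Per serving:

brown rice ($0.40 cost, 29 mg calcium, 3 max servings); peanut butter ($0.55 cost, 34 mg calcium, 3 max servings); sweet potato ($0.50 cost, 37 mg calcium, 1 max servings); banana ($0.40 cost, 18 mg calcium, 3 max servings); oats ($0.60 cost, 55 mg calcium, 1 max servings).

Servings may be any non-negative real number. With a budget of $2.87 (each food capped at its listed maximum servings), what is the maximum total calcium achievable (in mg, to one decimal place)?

214.2 mg

Calcium per dollar: oats 91.67, sweet potato 74, brown rice 72.5, peanut butter 61.82, banana 45.
Take 1 serving of oats: spends $0.60, +55.0 mg calcium (running total 55.0 mg).
Take 1 serving of sweet potato: spends $0.50, +37.0 mg calcium (running total 92.0 mg).
Take 3 servings of brown rice: spends $1.20, +87.0 mg calcium (running total 179.0 mg).
Take 1.036 servings of peanut butter: spends $0.57, +35.2 mg calcium (running total 214.2 mg).
Filling greedily by calcium-per-dollar is optimal for one linear limit, giving 214.2 mg.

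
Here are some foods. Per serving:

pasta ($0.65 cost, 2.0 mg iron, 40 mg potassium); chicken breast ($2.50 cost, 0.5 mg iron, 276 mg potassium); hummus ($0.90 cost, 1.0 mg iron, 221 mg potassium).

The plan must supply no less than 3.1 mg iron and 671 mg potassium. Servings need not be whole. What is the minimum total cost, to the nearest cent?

For a min-cost LP with two ≥-constraints, a basic feasible solution has at most two positive variables.
pasta only: max(3.1/2.0, 671/40) = 16.77 servings → $10.90.
chicken breast only: max(3.1/0.5, 671/276) = 6.2 servings → $15.50.
hummus only: max(3.1/1.0, 671/221) = 3.1 servings → $2.79.
pasta + chicken breast with both tight: 0.9776 servings and 2.289 servings → $6.36.
pasta + hummus with both tight: 0.03507 servings and 3.03 servings → $2.75.
chicken breast + hummus: intersection lies outside the first quadrant.
So the least-cost plan costs $2.75.

$2.75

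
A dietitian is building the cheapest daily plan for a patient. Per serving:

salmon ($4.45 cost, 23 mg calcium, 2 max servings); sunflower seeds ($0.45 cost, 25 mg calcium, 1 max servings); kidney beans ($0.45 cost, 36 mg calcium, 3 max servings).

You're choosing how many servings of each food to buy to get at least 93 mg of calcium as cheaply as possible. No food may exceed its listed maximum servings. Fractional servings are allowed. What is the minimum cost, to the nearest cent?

$1.16

Cost per mg of calcium: kidney beans $0.0125, sunflower seeds $0.0180, salmon $0.1935.
Take 2.583 servings of kidney beans: +93.0 mg calcium for $1.16 (total $1.16, still need 0.0 mg).
Filling from the cheapest source first is optimal under one linear minimum: $1.16.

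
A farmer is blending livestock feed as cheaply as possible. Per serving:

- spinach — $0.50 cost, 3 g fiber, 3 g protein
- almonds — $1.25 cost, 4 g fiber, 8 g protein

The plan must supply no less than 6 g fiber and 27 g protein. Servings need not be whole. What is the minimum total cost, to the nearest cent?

$4.22

Two binding constraints pin down two serving amounts, so the optimal mix uses at most two foods. The candidates are each food alone (scaled to the tighter of fiber/protein) and each pair with both constraints tight.
spinach only: max(6/3, 27/3) = 9 servings → $4.50.
almonds only: max(6/4, 27/8) = 3.375 servings → $4.22.
spinach + almonds: the both-tight solution has a negative serving — not a feasible corner.
So the least-cost plan costs $4.22.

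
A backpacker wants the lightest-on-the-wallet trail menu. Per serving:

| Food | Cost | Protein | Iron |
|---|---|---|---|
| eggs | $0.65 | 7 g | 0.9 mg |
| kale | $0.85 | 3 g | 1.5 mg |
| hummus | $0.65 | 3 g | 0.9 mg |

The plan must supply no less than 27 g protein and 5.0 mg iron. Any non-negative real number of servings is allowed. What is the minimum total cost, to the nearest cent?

$3.29

An LP optimum is at a vertex; with two nutrient constraints at most two foods are used. Check each candidate.
eggs only: max(27/7, 5.0/0.9) = 5.556 servings → $3.61.
kale only: max(27/3, 5.0/1.5) = 9 servings → $7.65.
hummus only: max(27/3, 5.0/0.9) = 9 servings → $5.85.
eggs + kale with both tight: 3.269 servings and 1.372 servings → $3.29.
eggs + hummus with both tight: 2.583 servings and 2.972 servings → $3.61.
kale + hummus: the both-tight solution has a negative serving — not a feasible corner.
The minimum over all feasible corners is $3.29.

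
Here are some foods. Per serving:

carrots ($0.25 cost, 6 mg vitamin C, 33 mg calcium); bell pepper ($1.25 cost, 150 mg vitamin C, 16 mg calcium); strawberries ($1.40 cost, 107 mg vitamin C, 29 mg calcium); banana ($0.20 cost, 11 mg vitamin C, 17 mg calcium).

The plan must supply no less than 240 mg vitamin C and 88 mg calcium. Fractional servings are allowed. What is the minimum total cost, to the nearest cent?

$2.39

With two linear requirements the optimum uses one or two foods; enumerate the corners.
carrots only: max(240/6, 88/33) = 40 servings → $10.00.
bell pepper only: max(240/150, 88/16) = 5.5 servings → $6.88.
strawberries only: max(240/107, 88/29) = 3.034 servings → $4.25.
banana only: max(240/11, 88/17) = 21.82 servings → $4.36.
carrots + bell pepper with both tight: 1.928 servings and 1.523 servings → $2.39.
carrots + strawberries with both tight: 0.7316 servings and 2.202 servings → $3.27.
carrots + banana with both targets exact would need a negative amount; discard.
bell pepper + strawberries: the both-tight solution has a negative serving — not a feasible corner.
bell pepper + banana with both tight: 1.311 servings and 3.943 servings → $2.43.
strawberries + banana with both tight: 2.075 servings and 1.637 servings → $3.23.
The minimum over all feasible corners is $2.39.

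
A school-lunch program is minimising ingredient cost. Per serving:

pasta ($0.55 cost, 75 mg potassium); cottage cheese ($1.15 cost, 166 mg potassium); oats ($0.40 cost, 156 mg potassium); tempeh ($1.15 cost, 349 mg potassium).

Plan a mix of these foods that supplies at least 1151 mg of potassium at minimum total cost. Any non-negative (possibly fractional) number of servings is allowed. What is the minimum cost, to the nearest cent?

$2.95

Cost per mg of potassium: oats $0.0026, tempeh $0.0033, cottage cheese $0.0069, pasta $0.0073.
With no serving limits, use only oats: 1151 mg / 156 mg = 7.378 servings × $0.40 = $2.95.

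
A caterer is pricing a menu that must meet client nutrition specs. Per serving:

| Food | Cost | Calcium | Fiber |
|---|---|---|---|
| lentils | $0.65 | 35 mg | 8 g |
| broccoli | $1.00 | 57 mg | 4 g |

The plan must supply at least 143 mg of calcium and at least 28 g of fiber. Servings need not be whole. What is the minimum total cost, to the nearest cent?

$2.63

A basic optimal solution has at most two foods positive. Try each food alone and each pair with both targets met exactly.
lentils only: max(143/35, 28/8) = 4.086 servings → $2.66.
broccoli only: max(143/57, 28/4) = 7 servings → $7.00.
lentils + broccoli with both tight: 3.241 servings and 0.519 servings → $2.63.
So the least-cost plan costs $2.63.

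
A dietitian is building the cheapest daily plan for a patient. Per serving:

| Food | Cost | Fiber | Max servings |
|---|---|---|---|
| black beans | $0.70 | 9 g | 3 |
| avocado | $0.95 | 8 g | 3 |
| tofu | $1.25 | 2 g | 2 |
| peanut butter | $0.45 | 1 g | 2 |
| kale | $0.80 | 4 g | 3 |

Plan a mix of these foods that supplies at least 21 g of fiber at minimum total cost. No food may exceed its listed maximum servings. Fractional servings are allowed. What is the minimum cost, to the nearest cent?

$1.63

Cost per g of fiber: black beans $0.0778, avocado $0.1187, kale $0.2000, peanut butter $0.4500, tofu $0.6250.
Take 2.333 servings of black beans: +21.0 g fiber for $1.63 (total $1.63, still need 0.0 g).
Greedy by cheapest-per-g is optimal for a single linear constraint, so the minimum cost is $1.63.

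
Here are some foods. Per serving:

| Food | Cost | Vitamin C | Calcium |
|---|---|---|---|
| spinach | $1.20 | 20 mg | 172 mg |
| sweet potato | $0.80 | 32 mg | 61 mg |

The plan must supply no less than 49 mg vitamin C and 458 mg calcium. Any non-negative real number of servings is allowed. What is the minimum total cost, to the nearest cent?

Two binding constraints pin down two serving amounts, so the optimal mix uses at most two foods. The candidates are each food alone (scaled to the tighter of vitamin C/calcium) and each pair with both constraints tight.
spinach only: max(49/20, 458/172) = 2.663 servings → $3.20.
sweet potato only: max(49/32, 458/61) = 7.508 servings → $6.01.
spinach + sweet potato with both targets exact would need a negative amount; discard.
So the least-cost plan costs $3.20.

$3.20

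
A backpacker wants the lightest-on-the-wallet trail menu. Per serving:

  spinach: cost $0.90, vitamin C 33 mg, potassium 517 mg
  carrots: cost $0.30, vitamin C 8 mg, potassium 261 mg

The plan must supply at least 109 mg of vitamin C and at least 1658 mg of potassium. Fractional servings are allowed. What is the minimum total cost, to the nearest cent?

$2.97

The cheapest plan sits at a corner of the feasible region — with two constraints it uses at most two foods.
spinach only: max(109/33, 1658/517) = 3.303 servings → $2.97.
carrots only: max(109/8, 1658/261) = 13.62 servings → $4.09.
spinach + carrots with both targets exact would need a negative amount; discard.
The minimum over all feasible corners is $2.97.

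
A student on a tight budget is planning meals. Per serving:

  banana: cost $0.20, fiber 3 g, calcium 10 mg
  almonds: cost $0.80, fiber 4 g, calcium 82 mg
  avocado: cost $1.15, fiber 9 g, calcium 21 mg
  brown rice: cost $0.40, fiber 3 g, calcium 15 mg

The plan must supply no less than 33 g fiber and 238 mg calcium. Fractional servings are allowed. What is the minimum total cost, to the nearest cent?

$3.19

With two linear requirements the optimum uses one or two foods; enumerate the corners.
banana only: max(33/3, 238/10) = 23.8 servings → $4.76.
almonds only: max(33/4, 238/82) = 8.25 servings → $6.60.
avocado only: max(33/9, 238/21) = 11.33 servings → $13.03.
brown rice only: max(33/3, 238/15) = 15.87 servings → $6.35.
banana + almonds with both tight: 8.515 servings and 1.864 servings → $3.19.
banana + avocado: intersection lies outside the first quadrant.
banana + brown rice with both targets exact would need a negative amount; discard.
almonds + avocado with both tight: 2.216 servings and 2.682 servings → $4.86.
almonds + brown rice with both tight: 1.177 servings and 9.43 servings → $4.71.
avocado + brown rice with both targets exact would need a negative amount; discard.
Cheapest feasible corner: $3.19.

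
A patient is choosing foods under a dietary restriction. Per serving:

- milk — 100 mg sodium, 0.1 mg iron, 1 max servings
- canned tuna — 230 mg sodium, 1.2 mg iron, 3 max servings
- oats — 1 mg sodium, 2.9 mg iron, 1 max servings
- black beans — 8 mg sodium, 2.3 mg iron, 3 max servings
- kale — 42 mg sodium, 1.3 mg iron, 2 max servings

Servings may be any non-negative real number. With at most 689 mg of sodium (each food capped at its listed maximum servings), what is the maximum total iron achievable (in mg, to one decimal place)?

15.4 mg

Iron per mg sodium: oats 2.9, black beans 0.2875, kale 0.03095, canned tuna 0.005217, milk 0.001.
Take 1 serving of oats: uses 1 mg sodium, +2.9 mg iron (running total 2.9 mg).
Take 3 servings of black beans: uses 24 mg sodium, +6.9 mg iron (running total 9.8 mg).
Take 2 servings of kale: uses 84 mg sodium, +2.6 mg iron (running total 12.4 mg).
Take 2.522 servings of canned tuna: uses 580 mg sodium, +3.0 mg iron (running total 15.4 mg).
Filling greedily by iron-per-mg sodium is optimal for one linear limit, giving 15.4 mg.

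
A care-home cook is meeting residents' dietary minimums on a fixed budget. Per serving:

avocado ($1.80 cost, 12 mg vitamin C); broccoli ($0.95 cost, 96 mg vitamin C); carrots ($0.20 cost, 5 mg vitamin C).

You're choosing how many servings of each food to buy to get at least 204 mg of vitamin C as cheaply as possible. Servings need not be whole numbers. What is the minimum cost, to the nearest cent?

Cost per mg of vitamin C: broccoli $0.0099, carrots $0.0400, avocado $0.1500.
With no serving limits, use only broccoli: 204 mg / 96 mg = 2.125 servings × $0.95 = $2.02.

$2.02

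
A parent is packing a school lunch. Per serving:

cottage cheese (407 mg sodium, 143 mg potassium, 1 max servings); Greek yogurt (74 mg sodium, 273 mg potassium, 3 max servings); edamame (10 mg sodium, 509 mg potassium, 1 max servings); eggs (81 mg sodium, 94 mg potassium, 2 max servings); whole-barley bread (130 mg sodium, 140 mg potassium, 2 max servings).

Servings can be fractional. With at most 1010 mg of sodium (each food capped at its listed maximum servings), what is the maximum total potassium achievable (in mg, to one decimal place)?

Potassium per mg sodium: edamame 50.9, Greek yogurt 3.689, eggs 1.16, whole-barley bread 1.077, cottage cheese 0.3514.
Take 1 serving of edamame: uses 10 mg sodium, +509.0 mg potassium (running total 509.0 mg).
Take 3 servings of Greek yogurt: uses 222 mg sodium, +819.0 mg potassium (running total 1328.0 mg).
Take 2 servings of eggs: uses 162 mg sodium, +188.0 mg potassium (running total 1516.0 mg).
Take 2 servings of whole-barley bread: uses 260 mg sodium, +280.0 mg potassium (running total 1796.0 mg).
Take 0.8747 servings of cottage cheese: uses 356 mg sodium, +125.1 mg potassium (running total 1921.1 mg).
Greedy by best ratio exhausts the sodium allowance optimally: 1921.1 mg.

1921.1 mg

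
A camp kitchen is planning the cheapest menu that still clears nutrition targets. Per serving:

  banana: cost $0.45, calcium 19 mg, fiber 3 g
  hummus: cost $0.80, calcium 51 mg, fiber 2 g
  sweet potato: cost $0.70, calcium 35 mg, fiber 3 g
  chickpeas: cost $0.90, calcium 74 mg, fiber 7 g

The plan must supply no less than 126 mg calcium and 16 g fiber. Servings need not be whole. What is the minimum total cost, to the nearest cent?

The cheapest plan sits at a corner of the feasible region — with two constraints it uses at most two foods.
banana only: max(126/19, 16/3) = 6.632 servings → $2.98.
hummus only: max(126/51, 16/2) = 8 servings → $6.40.
sweet potato only: max(126/35, 16/3) = 5.333 servings → $3.73.
chickpeas only: max(126/74, 16/7) = 2.286 servings → $2.06.
banana + hummus with both tight: 4.904 servings and 0.6435 servings → $2.72.
banana + sweet potato with both tight: 3.792 servings and 1.542 servings → $2.79.
banana + chickpeas with both tight: 3.393 servings and 0.8315 servings → $2.28.
hummus + sweet potato with both targets exact would need a negative amount; discard.
hummus + chickpeas: the both-tight solution has a negative serving — not a feasible corner.
sweet potato + chickpeas: the both-tight solution has a negative serving — not a feasible corner.
The minimum over all feasible corners is $2.06.

$2.06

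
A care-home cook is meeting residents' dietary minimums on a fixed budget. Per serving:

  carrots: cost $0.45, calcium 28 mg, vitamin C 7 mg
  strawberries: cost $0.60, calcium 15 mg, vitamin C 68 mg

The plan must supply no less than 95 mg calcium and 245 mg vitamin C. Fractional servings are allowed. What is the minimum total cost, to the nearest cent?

Check every corner: each single food scaled to meet both minima, and each pair solved so both constraints bind.
carrots only: max(95/28, 245/7) = 35 servings → $15.75.
strawberries only: max(95/15, 245/68) = 6.333 servings → $3.80.
carrots + strawberries with both tight: 1.548 servings and 3.444 servings → $2.76.
So the least-cost plan costs $2.76.

$2.76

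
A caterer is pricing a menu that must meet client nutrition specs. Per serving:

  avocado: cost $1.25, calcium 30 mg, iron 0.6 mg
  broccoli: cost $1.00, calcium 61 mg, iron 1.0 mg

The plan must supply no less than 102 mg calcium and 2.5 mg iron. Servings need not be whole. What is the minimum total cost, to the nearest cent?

$2.50

At the optimum either one food covers both requirements or two foods hit both targets exactly; no other combination can be cheaper.
avocado only: max(102/30, 2.5/0.6) = 4.167 servings → $5.21.
broccoli only: max(102/61, 2.5/1.0) = 2.5 servings → $2.50.
avocado + broccoli: the both-tight solution has a negative serving — not a feasible corner.
Cheapest feasible corner: $2.50.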